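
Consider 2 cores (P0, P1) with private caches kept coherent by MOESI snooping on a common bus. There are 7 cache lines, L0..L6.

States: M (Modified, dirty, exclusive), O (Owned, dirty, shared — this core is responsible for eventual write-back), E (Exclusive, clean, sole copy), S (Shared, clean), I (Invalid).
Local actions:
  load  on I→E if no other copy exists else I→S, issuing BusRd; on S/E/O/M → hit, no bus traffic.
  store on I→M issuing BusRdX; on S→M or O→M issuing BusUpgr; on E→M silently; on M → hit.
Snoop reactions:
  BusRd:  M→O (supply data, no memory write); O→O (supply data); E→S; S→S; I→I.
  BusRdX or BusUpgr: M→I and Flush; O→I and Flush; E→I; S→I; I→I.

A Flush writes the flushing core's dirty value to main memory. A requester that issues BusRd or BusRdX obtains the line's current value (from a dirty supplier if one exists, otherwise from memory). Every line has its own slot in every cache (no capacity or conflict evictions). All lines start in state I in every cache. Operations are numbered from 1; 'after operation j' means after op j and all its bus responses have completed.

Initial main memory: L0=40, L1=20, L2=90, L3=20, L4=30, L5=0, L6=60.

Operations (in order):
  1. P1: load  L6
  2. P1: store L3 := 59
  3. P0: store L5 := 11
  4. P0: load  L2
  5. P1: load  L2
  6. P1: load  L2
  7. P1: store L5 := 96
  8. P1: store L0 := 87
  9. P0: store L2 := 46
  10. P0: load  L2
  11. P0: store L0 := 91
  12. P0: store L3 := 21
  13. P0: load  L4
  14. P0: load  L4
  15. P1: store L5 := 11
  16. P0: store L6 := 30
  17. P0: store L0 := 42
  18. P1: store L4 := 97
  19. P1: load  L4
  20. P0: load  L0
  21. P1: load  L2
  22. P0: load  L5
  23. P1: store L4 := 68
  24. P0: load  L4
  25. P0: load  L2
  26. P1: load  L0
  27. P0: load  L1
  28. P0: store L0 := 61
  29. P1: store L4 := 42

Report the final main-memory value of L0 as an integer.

memory[L0] = 87

1. P1: load  L6  bus=[BusRd]  L6: P0=I P1=E  mem[L6]=60
2. P1: store L3 := 59  bus=[BusRdX]  L3: P0=I P1=M  mem[L3]=20
3. P0: store L5 := 11  bus=[BusRdX]  L5: P0=M P1=I  mem[L5]=0
4. P0: load  L2  bus=[BusRd]  L2: P0=E P1=I  mem[L2]=90
5. P1: load  L2  bus=[BusRd]  L2: P0=S P1=S  mem[L2]=90
6. P1: load  L2  bus=[-]  L2: P0=S P1=S  mem[L2]=90
7. P1: store L5 := 96  bus=[BusRdX,Flush]  L5: P0=I P1=M  mem[L5]=11
8. P1: store L0 := 87  bus=[BusRdX]  L0: P0=I P1=M  mem[L0]=40
9. P0: store L2 := 46  bus=[BusUpgr]  L2: P0=M P1=I  mem[L2]=90
10. P0: load  L2  bus=[-]  L2: P0=M P1=I  mem[L2]=90
11. P0: store L0 := 91  bus=[BusRdX,Flush]  L0: P0=M P1=I  mem[L0]=87
12. P0: store L3 := 21  bus=[BusRdX,Flush]  L3: P0=M P1=I  mem[L3]=59
13. P0: load  L4  bus=[BusRd]  L4: P0=E P1=I  mem[L4]=30
14. P0: load  L4  bus=[-]  L4: P0=E P1=I  mem[L4]=30
15. P1: store L5 := 11  bus=[-]  L5: P0=I P1=M  mem[L5]=11
16. P0: store L6 := 30  bus=[BusRdX]  L6: P0=M P1=I  mem[L6]=60
17. P0: store L0 := 42  bus=[-]  L0: P0=M P1=I  mem[L0]=87
18. P1: store L4 := 97  bus=[BusRdX]  L4: P0=I P1=M  mem[L4]=30
19. P1: load  L4  bus=[-]  L4: P0=I P1=M  mem[L4]=30
20. P0: load  L0  bus=[-]  L0: P0=M P1=I  mem[L0]=87
21. P1: load  L2  bus=[BusRd]  L2: P0=O P1=S  mem[L2]=90
22. P0: load  L5  bus=[BusRd]  L5: P0=S P1=O  mem[L5]=11
23. P1: store L4 := 68  bus=[-]  L4: P0=I P1=M  mem[L4]=30
24. P0: load  L4  bus=[BusRd]  L4: P0=S P1=O  mem[L4]=30
25. P0: load  L2  bus=[-]  L2: P0=O P1=S  mem[L2]=90
26. P1: load  L0  bus=[BusRd]  L0: P0=O P1=S  mem[L0]=87
27. P0: load  L1  bus=[BusRd]  L1: P0=E P1=I  mem[L1]=20
28. P0: store L0 := 61  bus=[BusUpgr]  L0: P0=M P1=I  mem[L0]=87
29. P1: store L4 := 42  bus=[BusUpgr]  L4: P0=I P1=M  mem[L4]=30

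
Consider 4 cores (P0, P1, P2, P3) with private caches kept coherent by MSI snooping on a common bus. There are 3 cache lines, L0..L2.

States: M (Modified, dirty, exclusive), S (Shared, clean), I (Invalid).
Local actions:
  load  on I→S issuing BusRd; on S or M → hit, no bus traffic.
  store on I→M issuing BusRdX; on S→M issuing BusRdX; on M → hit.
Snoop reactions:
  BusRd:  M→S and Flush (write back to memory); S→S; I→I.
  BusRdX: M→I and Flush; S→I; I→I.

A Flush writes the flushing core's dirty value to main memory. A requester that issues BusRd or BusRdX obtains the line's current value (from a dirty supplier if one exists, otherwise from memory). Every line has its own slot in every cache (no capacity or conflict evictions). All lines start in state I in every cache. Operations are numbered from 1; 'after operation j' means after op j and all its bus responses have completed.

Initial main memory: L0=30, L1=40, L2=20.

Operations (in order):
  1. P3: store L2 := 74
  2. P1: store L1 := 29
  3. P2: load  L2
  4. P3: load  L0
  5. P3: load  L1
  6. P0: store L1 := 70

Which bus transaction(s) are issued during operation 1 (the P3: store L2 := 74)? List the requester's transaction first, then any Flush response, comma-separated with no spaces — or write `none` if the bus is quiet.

bus = BusRdX

  op1 P3: store L2 := 74 → I/I/I/M on L2; bus BusRdX; mem=20
  op2 P1: store L1 := 29 → I/M/I/I on L1; bus BusRdX; mem=40
  op3 P2: load  L2 → I/I/S/S on L2; bus BusRd Flush; mem=74
  op4 P3: load  L0 → I/I/I/S on L0; bus BusRd; mem=30
  op5 P3: load  L1 → I/S/I/S on L1; bus BusRd Flush; mem=29
  op6 P0: store L1 := 70 → M/I/I/I on L1; bus BusRdX; mem=29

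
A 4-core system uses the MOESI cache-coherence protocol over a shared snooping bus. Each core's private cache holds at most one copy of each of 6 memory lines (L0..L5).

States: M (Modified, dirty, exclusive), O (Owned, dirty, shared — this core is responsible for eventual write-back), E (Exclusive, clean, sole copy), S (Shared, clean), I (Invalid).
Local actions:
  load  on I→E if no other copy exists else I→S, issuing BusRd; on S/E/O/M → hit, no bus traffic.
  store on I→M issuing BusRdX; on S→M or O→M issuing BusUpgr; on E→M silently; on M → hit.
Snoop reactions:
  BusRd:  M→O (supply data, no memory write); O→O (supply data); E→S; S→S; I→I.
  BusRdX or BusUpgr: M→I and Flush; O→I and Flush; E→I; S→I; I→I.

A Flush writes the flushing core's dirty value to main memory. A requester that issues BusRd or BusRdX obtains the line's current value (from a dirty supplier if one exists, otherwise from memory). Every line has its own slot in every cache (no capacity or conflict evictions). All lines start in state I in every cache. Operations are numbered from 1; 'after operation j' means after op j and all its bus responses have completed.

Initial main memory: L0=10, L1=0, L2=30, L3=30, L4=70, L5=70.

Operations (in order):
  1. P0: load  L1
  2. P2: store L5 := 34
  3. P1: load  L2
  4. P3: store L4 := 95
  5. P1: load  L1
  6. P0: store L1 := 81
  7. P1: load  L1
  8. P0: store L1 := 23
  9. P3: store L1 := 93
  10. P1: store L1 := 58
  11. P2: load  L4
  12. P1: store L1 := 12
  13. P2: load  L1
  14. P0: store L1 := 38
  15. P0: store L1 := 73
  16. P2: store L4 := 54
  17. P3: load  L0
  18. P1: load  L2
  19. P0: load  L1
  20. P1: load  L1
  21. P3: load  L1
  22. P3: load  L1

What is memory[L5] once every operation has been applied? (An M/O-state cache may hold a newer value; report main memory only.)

memory[L5] = 70

[1] P0: load  L1 | P0:E(0), P1:I, P2:I, P3:I | bus: BusRd
[2] P2: store L5 := 34 | P0:I, P1:I, P2:M(34), P3:I | bus: BusRdX
[3] P1: load  L2 | P0:I, P1:E(30), P2:I, P3:I | bus: BusRd
[4] P3: store L4 := 95 | P0:I, P1:I, P2:I, P3:M(95) | bus: BusRdX
[5] P1: load  L1 | P0:S(0), P1:S(0), P2:I, P3:I | bus: BusRd
[6] P0: store L1 := 81 | P0:M(81), P1:I, P2:I, P3:I | bus: BusUpgr
[7] P1: load  L1 | P0:O(81), P1:S(81), P2:I, P3:I | bus: BusRd
[8] P0: store L1 := 23 | P0:M(23), P1:I, P2:I, P3:I | bus: BusUpgr
[9] P3: store L1 := 93 | P0:I, P1:I, P2:I, P3:M(93) | bus: BusRdX,Flush
[10] P1: store L1 := 58 | P0:I, P1:M(58), P2:I, P3:I | bus: BusRdX,Flush
[11] P2: load  L4 | P0:I, P1:I, P2:S(95), P3:O(95) | bus: BusRd
[12] P1: store L1 := 12 | P0:I, P1:M(12), P2:I, P3:I | bus: none
[13] P2: load  L1 | P0:I, P1:O(12), P2:S(12), P3:I | bus: BusRd
[14] P0: store L1 := 38 | P0:M(38), P1:I, P2:I, P3:I | bus: BusRdX,Flush
[15] P0: store L1 := 73 | P0:M(73), P1:I, P2:I, P3:I | bus: none
[16] P2: store L4 := 54 | P0:I, P1:I, P2:M(54), P3:I | bus: BusUpgr,Flush
[17] P3: load  L0 | P0:I, P1:I, P2:I, P3:E(10) | bus: BusRd
[18] P1: load  L2 | P0:I, P1:E(30), P2:I, P3:I | bus: none
[19] P0: load  L1 | P0:M(73), P1:I, P2:I, P3:I | bus: none
[20] P1: load  L1 | P0:O(73), P1:S(73), P2:I, P3:I | bus: BusRd
[21] P3: load  L1 | P0:O(73), P1:S(73), P2:I, P3:S(73) | bus: BusRd
[22] P3: load  L1 | P0:O(73), P1:S(73), P2:I, P3:S(73) | bus: none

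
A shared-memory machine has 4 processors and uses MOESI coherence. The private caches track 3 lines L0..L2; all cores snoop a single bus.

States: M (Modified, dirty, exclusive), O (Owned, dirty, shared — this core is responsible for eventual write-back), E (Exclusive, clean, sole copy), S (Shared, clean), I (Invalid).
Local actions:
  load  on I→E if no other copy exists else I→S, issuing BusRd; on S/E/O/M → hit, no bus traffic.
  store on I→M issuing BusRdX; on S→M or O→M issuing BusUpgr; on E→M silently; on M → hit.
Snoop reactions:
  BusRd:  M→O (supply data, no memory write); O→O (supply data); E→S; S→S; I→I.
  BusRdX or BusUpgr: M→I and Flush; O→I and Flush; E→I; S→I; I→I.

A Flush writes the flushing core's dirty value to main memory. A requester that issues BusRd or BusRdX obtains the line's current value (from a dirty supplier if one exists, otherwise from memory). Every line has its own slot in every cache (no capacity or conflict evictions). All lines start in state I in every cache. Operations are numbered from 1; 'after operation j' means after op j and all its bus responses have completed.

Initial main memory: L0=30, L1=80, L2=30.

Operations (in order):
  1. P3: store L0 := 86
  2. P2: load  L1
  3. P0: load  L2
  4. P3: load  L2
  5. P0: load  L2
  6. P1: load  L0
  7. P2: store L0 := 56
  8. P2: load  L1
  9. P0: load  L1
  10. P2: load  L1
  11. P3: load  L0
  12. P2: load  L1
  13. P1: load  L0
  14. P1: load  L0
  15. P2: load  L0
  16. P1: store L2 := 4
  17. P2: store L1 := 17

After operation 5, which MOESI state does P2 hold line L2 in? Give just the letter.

[1] P3: store L0 := 86 | P0:I, P1:I, P2:I, P3:M(86) | bus: BusRdX
[2] P2: load  L1 | P0:I, P1:I, P2:E(80), P3:I | bus: BusRd
[3] P0: load  L2 | P0:E(30), P1:I, P2:I, P3:I | bus: BusRd
[4] P3: load  L2 | P0:S(30), P1:I, P2:I, P3:S(30) | bus: BusRd
[5] P0: load  L2 | P0:S(30), P1:I, P2:I, P3:S(30) | bus: none
[6] P1: load  L0 | P0:I, P1:S(86), P2:I, P3:O(86) | bus: BusRd
[7] P2: store L0 := 56 | P0:I, P1:I, P2:M(56), P3:I | bus: BusRdX,Flush
[8] P2: load  L1 | P0:I, P1:I, P2:E(80), P3:I | bus: none
[9] P0: load  L1 | P0:S(80), P1:I, P2:S(80), P3:I | bus: BusRd
[10] P2: load  L1 | P0:S(80), P1:I, P2:S(80), P3:I | bus: none
[11] P3: load  L0 | P0:I, P1:I, P2:O(56), P3:S(56) | bus: BusRd
[12] P2: load  L1 | P0:S(80), P1:I, P2:S(80), P3:I | bus: none
[13] P1: load  L0 | P0:I, P1:S(56), P2:O(56), P3:S(56) | bus: BusRd
[14] P1: load  L0 | P0:I, P1:S(56), P2:O(56), P3:S(56) | bus: none
[15] P2: load  L0 | P0:I, P1:S(56), P2:O(56), P3:S(56) | bus: none
[16] P1: store L2 := 4 | P0:I, P1:M(4), P2:I, P3:I | bus: BusRdX
[17] P2: store L1 := 17 | P0:I, P1:I, P2:M(17), P3:I | bus: BusUpgr

state = I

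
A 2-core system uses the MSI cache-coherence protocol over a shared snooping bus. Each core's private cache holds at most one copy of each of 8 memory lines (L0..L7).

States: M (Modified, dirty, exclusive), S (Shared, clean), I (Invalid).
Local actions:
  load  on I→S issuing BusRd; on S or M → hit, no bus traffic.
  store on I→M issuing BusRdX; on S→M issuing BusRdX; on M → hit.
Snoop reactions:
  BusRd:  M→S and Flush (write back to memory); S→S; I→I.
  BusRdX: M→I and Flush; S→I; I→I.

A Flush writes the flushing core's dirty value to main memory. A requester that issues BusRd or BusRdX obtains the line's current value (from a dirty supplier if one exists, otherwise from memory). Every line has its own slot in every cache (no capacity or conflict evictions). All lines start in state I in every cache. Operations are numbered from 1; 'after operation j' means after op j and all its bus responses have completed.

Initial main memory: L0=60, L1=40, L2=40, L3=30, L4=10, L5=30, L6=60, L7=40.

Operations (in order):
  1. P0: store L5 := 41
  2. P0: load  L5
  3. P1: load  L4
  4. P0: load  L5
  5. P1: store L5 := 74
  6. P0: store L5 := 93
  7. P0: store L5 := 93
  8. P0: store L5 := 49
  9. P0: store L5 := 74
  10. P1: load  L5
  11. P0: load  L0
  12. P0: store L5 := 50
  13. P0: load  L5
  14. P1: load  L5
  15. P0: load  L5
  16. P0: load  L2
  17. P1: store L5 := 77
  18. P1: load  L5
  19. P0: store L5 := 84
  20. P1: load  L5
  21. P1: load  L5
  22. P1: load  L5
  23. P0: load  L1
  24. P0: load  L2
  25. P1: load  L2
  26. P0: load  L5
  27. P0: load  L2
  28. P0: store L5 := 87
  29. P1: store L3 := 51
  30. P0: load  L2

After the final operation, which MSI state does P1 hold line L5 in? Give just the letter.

[1] P0: store L5 := 41 | P0:M(41), P1:I | bus: BusRdX
[2] P0: load  L5 | P0:M(41), P1:I | bus: none
[3] P1: load  L4 | P0:I, P1:S(10) | bus: BusRd
[4] P0: load  L5 | P0:M(41), P1:I | bus: none
[5] P1: store L5 := 74 | P0:I, P1:M(74) | bus: BusRdX,Flush
[6] P0: store L5 := 93 | P0:M(93), P1:I | bus: BusRdX,Flush
[7] P0: store L5 := 93 | P0:M(93), P1:I | bus: none
[8] P0: store L5 := 49 | P0:M(49), P1:I | bus: none
[9] P0: store L5 := 74 | P0:M(74), P1:I | bus: none
[10] P1: load  L5 | P0:S(74), P1:S(74) | bus: BusRd,Flush
[11] P0: load  L0 | P0:S(60), P1:I | bus: BusRd
[12] P0: store L5 := 50 | P0:M(50), P1:I | bus: BusRdX
[13] P0: load  L5 | P0:M(50), P1:I | bus: none
[14] P1: load  L5 | P0:S(50), P1:S(50) | bus: BusRd,Flush
[15] P0: load  L5 | P0:S(50), P1:S(50) | bus: none
[16] P0: load  L2 | P0:S(40), P1:I | bus: BusRd
[17] P1: store L5 := 77 | P0:I, P1:M(77) | bus: BusRdX
[18] P1: load  L5 | P0:I, P1:M(77) | bus: none
[19] P0: store L5 := 84 | P0:M(84), P1:I | bus: BusRdX,Flush
[20] P1: load  L5 | P0:S(84), P1:S(84) | bus: BusRd,Flush
[21] P1: load  L5 | P0:S(84), P1:S(84) | bus: none
[22] P1: load  L5 | P0:S(84), P1:S(84) | bus: none
[23] P0: load  L1 | P0:S(40), P1:I | bus: BusRd
[24] P0: load  L2 | P0:S(40), P1:I | bus: none
[25] P1: load  L2 | P0:S(40), P1:S(40) | bus: BusRd
[26] P0: load  L5 | P0:S(84), P1:S(84) | bus: none
[27] P0: load  L2 | P0:S(40), P1:S(40) | bus: none
[28] P0: store L5 := 87 | P0:M(87), P1:I | bus: BusRdX
[29] P1: store L3 := 51 | P0:I, P1:M(51) | bus: BusRdX
[30] P0: load  L2 | P0:S(40), P1:S(40) | bus: none

state = I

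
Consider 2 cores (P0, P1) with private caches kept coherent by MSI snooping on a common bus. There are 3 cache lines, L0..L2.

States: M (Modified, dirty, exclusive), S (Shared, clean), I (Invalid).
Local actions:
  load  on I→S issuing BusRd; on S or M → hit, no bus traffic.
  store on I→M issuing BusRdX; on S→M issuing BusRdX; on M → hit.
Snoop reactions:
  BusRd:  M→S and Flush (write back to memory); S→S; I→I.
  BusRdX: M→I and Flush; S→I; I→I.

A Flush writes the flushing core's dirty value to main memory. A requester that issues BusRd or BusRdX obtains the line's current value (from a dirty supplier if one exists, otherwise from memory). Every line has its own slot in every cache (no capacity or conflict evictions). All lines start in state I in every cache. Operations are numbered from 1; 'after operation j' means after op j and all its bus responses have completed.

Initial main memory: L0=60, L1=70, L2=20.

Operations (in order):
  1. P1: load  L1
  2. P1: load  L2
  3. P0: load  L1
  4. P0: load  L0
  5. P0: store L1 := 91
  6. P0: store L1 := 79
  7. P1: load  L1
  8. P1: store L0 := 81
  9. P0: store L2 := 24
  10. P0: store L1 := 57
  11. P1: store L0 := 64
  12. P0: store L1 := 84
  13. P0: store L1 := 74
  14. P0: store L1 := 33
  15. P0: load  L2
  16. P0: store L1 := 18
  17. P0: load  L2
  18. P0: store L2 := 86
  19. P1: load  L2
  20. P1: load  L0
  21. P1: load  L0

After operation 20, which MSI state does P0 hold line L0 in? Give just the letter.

state = I

step 1: P1: load  L1  ⟶  IS  (L1)  txn=BusRd  M[L1]=70
step 2: P1: load  L2  ⟶  IS  (L2)  txn=BusRd  M[L2]=20
step 3: P0: load  L1  ⟶  SS  (L1)  txn=BusRd  M[L1]=70
step 4: P0: load  L0  ⟶  SI  (L0)  txn=BusRd  M[L0]=60
step 5: P0: store L1 := 91  ⟶  MI  (L1)  txn=BusRdX  M[L1]=70
step 6: P0: store L1 := 79  ⟶  MI  (L1)  txn=∅  M[L1]=70
step 7: P1: load  L1  ⟶  SS  (L1)  txn=BusRd+Flush  M[L1]=79
step 8: P1: store L0 := 81  ⟶  IM  (L0)  txn=BusRdX  M[L0]=60
step 9: P0: store L2 := 24  ⟶  MI  (L2)  txn=BusRdX  M[L2]=20
step 10: P0: store L1 := 57  ⟶  MI  (L1)  txn=BusRdX  M[L1]=79
step 11: P1: store L0 := 64  ⟶  IM  (L0)  txn=∅  M[L0]=60
step 12: P0: store L1 := 84  ⟶  MI  (L1)  txn=∅  M[L1]=79
step 13: P0: store L1 := 74  ⟶  MI  (L1)  txn=∅  M[L1]=79
step 14: P0: store L1 := 33  ⟶  MI  (L1)  txn=∅  M[L1]=79
step 15: P0: load  L2  ⟶  MI  (L2)  txn=∅  M[L2]=20
step 16: P0: store L1 := 18  ⟶  MI  (L1)  txn=∅  M[L1]=79
step 17: P0: load  L2  ⟶  MI  (L2)  txn=∅  M[L2]=20
step 18: P0: store L2 := 86  ⟶  MI  (L2)  txn=∅  M[L2]=20
step 19: P1: load  L2  ⟶  SS  (L2)  txn=BusRd+Flush  M[L2]=86
step 20: P1: load  L0  ⟶  IM  (L0)  txn=∅  M[L0]=60
step 21: P1: load  L0  ⟶  IM  (L0)  txn=∅  M[L0]=60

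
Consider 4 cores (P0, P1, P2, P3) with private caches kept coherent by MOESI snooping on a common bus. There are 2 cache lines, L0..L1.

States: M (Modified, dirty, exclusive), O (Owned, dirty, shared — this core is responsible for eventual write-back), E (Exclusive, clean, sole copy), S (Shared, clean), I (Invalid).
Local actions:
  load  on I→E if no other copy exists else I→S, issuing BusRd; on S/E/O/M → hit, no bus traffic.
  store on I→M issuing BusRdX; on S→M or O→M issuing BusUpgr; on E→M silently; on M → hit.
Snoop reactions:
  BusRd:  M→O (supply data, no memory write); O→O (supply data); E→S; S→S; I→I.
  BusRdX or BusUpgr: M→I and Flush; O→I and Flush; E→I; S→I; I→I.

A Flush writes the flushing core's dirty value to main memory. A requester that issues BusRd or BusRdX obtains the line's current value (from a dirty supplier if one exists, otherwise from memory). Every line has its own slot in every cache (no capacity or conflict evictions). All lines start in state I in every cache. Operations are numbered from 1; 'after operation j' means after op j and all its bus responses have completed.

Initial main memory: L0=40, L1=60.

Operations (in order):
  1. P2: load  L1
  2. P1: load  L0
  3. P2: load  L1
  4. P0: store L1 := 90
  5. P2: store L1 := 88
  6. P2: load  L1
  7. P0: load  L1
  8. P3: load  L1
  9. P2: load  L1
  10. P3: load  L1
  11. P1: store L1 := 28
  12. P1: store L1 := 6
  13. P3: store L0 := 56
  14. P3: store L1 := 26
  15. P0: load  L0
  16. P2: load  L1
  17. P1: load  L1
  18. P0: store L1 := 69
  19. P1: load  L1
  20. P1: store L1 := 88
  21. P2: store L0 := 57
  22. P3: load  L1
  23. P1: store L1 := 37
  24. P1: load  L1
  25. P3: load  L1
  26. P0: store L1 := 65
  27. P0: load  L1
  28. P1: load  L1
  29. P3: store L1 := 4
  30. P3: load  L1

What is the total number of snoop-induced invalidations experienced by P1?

invalidations = 5

1. P2: load  L1  bus=[BusRd]  L1: P0=I P1=I P2=E P3=I  mem[L1]=60
2. P1: load  L0  bus=[BusRd]  L0: P0=I P1=E P2=I P3=I  mem[L0]=40
3. P2: load  L1  bus=[-]  L1: P0=I P1=I P2=E P3=I  mem[L1]=60
4. P0: store L1 := 90  bus=[BusRdX]  L1: P0=M P1=I P2=I P3=I  mem[L1]=60
5. P2: store L1 := 88  bus=[BusRdX,Flush]  L1: P0=I P1=I P2=M P3=I  mem[L1]=90
6. P2: load  L1  bus=[-]  L1: P0=I P1=I P2=M P3=I  mem[L1]=90
7. P0: load  L1  bus=[BusRd]  L1: P0=S P1=I P2=O P3=I  mem[L1]=90
8. P3: load  L1  bus=[BusRd]  L1: P0=S P1=I P2=O P3=S  mem[L1]=90
9. P2: load  L1  bus=[-]  L1: P0=S P1=I P2=O P3=S  mem[L1]=90
10. P3: load  L1  bus=[-]  L1: P0=S P1=I P2=O P3=S  mem[L1]=90
11. P1: store L1 := 28  bus=[BusRdX,Flush]  L1: P0=I P1=M P2=I P3=I  mem[L1]=88
12. P1: store L1 := 6  bus=[-]  L1: P0=I P1=M P2=I P3=I  mem[L1]=88
13. P3: store L0 := 56  bus=[BusRdX]  L0: P0=I P1=I P2=I P3=M  mem[L0]=40
14. P3: store L1 := 26  bus=[BusRdX,Flush]  L1: P0=I P1=I P2=I P3=M  mem[L1]=6
15. P0: load  L0  bus=[BusRd]  L0: P0=S P1=I P2=I P3=O  mem[L0]=40
16. P2: load  L1  bus=[BusRd]  L1: P0=I P1=I P2=S P3=O  mem[L1]=6
17. P1: load  L1  bus=[BusRd]  L1: P0=I P1=S P2=S P3=O  mem[L1]=6
18. P0: store L1 := 69  bus=[BusRdX,Flush]  L1: P0=M P1=I P2=I P3=I  mem[L1]=26
19. P1: load  L1  bus=[BusRd]  L1: P0=O P1=S P2=I P3=I  mem[L1]=26
20. P1: store L1 := 88  bus=[BusUpgr,Flush]  L1: P0=I P1=M P2=I P3=I  mem[L1]=69
21. P2: store L0 := 57  bus=[BusRdX,Flush]  L0: P0=I P1=I P2=M P3=I  mem[L0]=56
22. P3: load  L1  bus=[BusRd]  L1: P0=I P1=O P2=I P3=S  mem[L1]=69
23. P1: store L1 := 37  bus=[BusUpgr]  L1: P0=I P1=M P2=I P3=I  mem[L1]=69
24. P1: load  L1  bus=[-]  L1: P0=I P1=M P2=I P3=I  mem[L1]=69
25. P3: load  L1  bus=[BusRd]  L1: P0=I P1=O P2=I P3=S  mem[L1]=69
26. P0: store L1 := 65  bus=[BusRdX,Flush]  L1: P0=M P1=I P2=I P3=I  mem[L1]=37
27. P0: load  L1  bus=[-]  L1: P0=M P1=I P2=I P3=I  mem[L1]=37
28. P1: load  L1  bus=[BusRd]  L1: P0=O P1=S P2=I P3=I  mem[L1]=37
29. P3: store L1 := 4  bus=[BusRdX,Flush]  L1: P0=I P1=I P2=I P3=M  mem[L1]=65
30. P3: load  L1  bus=[-]  L1: P0=I P1=I P2=I P3=M  mem[L1]=65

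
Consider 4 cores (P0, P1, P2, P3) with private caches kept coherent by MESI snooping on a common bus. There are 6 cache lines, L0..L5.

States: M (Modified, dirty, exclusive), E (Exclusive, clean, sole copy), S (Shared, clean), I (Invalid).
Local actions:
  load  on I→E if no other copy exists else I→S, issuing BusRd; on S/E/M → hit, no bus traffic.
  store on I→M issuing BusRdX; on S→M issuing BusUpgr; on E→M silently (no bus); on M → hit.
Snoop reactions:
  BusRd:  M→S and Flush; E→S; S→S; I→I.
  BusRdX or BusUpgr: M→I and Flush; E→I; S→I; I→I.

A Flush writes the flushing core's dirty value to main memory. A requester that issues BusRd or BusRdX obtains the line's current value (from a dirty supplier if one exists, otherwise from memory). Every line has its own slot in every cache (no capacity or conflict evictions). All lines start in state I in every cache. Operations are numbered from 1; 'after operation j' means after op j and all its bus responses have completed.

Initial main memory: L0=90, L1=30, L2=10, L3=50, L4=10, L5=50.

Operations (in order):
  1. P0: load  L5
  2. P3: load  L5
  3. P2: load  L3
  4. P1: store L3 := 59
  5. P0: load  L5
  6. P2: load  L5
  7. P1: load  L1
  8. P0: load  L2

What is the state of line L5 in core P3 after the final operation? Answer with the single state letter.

  op1 P0: load  L5 → E/I/I/I on L5; bus BusRd; mem=50
  op2 P3: load  L5 → S/I/I/S on L5; bus BusRd; mem=50
  op3 P2: load  L3 → I/I/E/I on L3; bus BusRd; mem=50
  op4 P1: store L3 := 59 → I/M/I/I on L3; bus BusRdX; mem=50
  op5 P0: load  L5 → S/I/I/S on L5; bus (none); mem=50
  op6 P2: load  L5 → S/I/S/S on L5; bus BusRd; mem=50
  op7 P1: load  L1 → I/E/I/I on L1; bus BusRd; mem=30
  op8 P0: load  L2 → E/I/I/I on L2; bus BusRd; mem=10

state = S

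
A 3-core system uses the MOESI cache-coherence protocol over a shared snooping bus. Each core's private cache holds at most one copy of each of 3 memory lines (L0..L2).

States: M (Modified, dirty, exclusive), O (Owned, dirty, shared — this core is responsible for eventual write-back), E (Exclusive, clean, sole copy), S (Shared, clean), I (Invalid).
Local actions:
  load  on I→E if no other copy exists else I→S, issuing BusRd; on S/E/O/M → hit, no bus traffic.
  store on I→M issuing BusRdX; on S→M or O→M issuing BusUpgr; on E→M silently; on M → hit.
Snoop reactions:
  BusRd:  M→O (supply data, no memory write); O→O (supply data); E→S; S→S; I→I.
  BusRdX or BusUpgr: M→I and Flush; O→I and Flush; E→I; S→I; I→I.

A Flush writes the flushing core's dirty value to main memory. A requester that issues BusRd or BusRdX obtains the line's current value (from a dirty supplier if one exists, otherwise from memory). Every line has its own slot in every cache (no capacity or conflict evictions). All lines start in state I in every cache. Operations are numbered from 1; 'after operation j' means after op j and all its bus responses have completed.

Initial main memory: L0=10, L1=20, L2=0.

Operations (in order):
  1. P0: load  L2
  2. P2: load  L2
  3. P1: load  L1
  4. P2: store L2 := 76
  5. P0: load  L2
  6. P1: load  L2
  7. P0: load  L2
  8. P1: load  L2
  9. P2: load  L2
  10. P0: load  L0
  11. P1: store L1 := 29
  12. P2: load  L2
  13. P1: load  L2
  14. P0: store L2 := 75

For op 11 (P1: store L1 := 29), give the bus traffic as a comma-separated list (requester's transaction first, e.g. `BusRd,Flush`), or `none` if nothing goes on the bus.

bus = none

  op1 P0: load  L2 → E/I/I on L2; bus BusRd; mem=0
  op2 P2: load  L2 → S/I/S on L2; bus BusRd; mem=0
  op3 P1: load  L1 → I/E/I on L1; bus BusRd; mem=20
  op4 P2: store L2 := 76 → I/I/M on L2; bus BusUpgr; mem=0
  op5 P0: load  L2 → S/I/O on L2; bus BusRd; mem=0
  op6 P1: load  L2 → S/S/O on L2; bus BusRd; mem=0
  op7 P0: load  L2 → S/S/O on L2; bus (none); mem=0
  op8 P1: load  L2 → S/S/O on L2; bus (none); mem=0
  op9 P2: load  L2 → S/S/O on L2; bus (none); mem=0
  op10 P0: load  L0 → E/I/I on L0; bus BusRd; mem=10
  op11 P1: store L1 := 29 → I/M/I on L1; bus (none); mem=20
  op12 P2: load  L2 → S/S/O on L2; bus (none); mem=0
  op13 P1: load  L2 → S/S/O on L2; bus (none); mem=0
  op14 P0: store L2 := 75 → M/I/I on L2; bus BusUpgr Flush; mem=76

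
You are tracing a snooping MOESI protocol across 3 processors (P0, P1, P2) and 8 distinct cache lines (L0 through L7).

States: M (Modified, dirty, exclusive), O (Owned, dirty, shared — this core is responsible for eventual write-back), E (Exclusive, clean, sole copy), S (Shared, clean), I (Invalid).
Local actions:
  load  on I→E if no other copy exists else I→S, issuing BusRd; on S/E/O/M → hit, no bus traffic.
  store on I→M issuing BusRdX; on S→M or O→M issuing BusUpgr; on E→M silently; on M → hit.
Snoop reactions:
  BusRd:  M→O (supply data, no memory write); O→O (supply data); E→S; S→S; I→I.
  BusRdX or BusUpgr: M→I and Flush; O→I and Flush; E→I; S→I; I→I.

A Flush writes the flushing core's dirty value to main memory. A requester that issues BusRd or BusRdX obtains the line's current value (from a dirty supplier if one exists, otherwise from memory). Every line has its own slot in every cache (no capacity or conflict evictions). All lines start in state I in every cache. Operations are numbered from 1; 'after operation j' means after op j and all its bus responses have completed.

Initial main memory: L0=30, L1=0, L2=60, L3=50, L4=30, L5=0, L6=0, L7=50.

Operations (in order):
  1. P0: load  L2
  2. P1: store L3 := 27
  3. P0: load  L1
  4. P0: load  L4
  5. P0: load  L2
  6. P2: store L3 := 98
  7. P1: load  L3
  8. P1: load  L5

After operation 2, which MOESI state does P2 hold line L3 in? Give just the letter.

state = I

step 1: P0: load  L2  ⟶  EII  (L2)  txn=BusRd  M[L2]=60
step 2: P1: store L3 := 27  ⟶  IMI  (L3)  txn=BusRdX  M[L3]=50
step 3: P0: load  L1  ⟶  EII  (L1)  txn=BusRd  M[L1]=0
step 4: P0: load  L4  ⟶  EII  (L4)  txn=BusRd  M[L4]=30
step 5: P0: load  L2  ⟶  EII  (L2)  txn=∅  M[L2]=60
step 6: P2: store L3 := 98  ⟶  IIM  (L3)  txn=BusRdX+Flush  M[L3]=27
step 7: P1: load  L3  ⟶  ISO  (L3)  txn=BusRd  M[L3]=27
step 8: P1: load  L5  ⟶  IEI  (L5)  txn=BusRd  M[L5]=0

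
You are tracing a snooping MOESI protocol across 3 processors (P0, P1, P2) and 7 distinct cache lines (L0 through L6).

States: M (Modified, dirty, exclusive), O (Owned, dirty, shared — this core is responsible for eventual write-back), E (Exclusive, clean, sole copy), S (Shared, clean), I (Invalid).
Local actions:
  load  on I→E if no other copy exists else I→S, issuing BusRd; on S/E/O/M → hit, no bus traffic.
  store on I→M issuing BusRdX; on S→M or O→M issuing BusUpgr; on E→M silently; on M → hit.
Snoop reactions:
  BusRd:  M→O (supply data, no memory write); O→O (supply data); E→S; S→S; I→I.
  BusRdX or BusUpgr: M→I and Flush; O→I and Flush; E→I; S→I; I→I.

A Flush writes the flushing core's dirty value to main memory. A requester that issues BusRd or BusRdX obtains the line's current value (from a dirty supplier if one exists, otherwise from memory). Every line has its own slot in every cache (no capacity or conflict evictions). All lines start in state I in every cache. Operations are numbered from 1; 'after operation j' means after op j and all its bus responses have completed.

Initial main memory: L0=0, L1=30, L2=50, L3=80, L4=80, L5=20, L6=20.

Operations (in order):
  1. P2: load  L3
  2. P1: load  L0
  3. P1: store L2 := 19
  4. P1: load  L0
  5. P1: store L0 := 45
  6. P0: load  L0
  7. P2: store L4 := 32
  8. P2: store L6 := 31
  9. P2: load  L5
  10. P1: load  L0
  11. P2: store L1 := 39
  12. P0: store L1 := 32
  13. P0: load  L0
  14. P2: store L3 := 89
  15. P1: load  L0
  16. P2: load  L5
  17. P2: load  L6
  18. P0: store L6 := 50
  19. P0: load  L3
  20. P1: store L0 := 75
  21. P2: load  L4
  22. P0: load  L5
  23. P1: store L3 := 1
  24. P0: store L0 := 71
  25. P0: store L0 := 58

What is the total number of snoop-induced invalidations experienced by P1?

invalidations = 1

1. P2: load  L3  bus=[BusRd]  L3: P0=I P1=I P2=E  mem[L3]=80
2. P1: load  L0  bus=[BusRd]  L0: P0=I P1=E P2=I  mem[L0]=0
3. P1: store L2 := 19  bus=[BusRdX]  L2: P0=I P1=M P2=I  mem[L2]=50
4. P1: load  L0  bus=[-]  L0: P0=I P1=E P2=I  mem[L0]=0
5. P1: store L0 := 45  bus=[-]  L0: P0=I P1=M P2=I  mem[L0]=0
6. P0: load  L0  bus=[BusRd]  L0: P0=S P1=O P2=I  mem[L0]=0
7. P2: store L4 := 32  bus=[BusRdX]  L4: P0=I P1=I P2=M  mem[L4]=80
8. P2: store L6 := 31  bus=[BusRdX]  L6: P0=I P1=I P2=M  mem[L6]=20
9. P2: load  L5  bus=[BusRd]  L5: P0=I P1=I P2=E  mem[L5]=20
10. P1: load  L0  bus=[-]  L0: P0=S P1=O P2=I  mem[L0]=0
11. P2: store L1 := 39  bus=[BusRdX]  L1: P0=I P1=I P2=M  mem[L1]=30
12. P0: store L1 := 32  bus=[BusRdX,Flush]  L1: P0=M P1=I P2=I  mem[L1]=39
13. P0: load  L0  bus=[-]  L0: P0=S P1=O P2=I  mem[L0]=0
14. P2: store L3 := 89  bus=[-]  L3: P0=I P1=I P2=M  mem[L3]=80
15. P1: load  L0  bus=[-]  L0: P0=S P1=O P2=I  mem[L0]=0
16. P2: load  L5  bus=[-]  L5: P0=I P1=I P2=E  mem[L5]=20
17. P2: load  L6  bus=[-]  L6: P0=I P1=I P2=M  mem[L6]=20
18. P0: store L6 := 50  bus=[BusRdX,Flush]  L6: P0=M P1=I P2=I  mem[L6]=31
19. P0: load  L3  bus=[BusRd]  L3: P0=S P1=I P2=O  mem[L3]=80
20. P1: store L0 := 75  bus=[BusUpgr]  L0: P0=I P1=M P2=I  mem[L0]=0
21. P2: load  L4  bus=[-]  L4: P0=I P1=I P2=M  mem[L4]=80
22. P0: load  L5  bus=[BusRd]  L5: P0=S P1=I P2=S  mem[L5]=20
23. P1: store L3 := 1  bus=[BusRdX,Flush]  L3: P0=I P1=M P2=I  mem[L3]=89
24. P0: store L0 := 71  bus=[BusRdX,Flush]  L0: P0=M P1=I P2=I  mem[L0]=75
25. P0: store L0 := 58  bus=[-]  L0: P0=M P1=I P2=I  mem[L0]=75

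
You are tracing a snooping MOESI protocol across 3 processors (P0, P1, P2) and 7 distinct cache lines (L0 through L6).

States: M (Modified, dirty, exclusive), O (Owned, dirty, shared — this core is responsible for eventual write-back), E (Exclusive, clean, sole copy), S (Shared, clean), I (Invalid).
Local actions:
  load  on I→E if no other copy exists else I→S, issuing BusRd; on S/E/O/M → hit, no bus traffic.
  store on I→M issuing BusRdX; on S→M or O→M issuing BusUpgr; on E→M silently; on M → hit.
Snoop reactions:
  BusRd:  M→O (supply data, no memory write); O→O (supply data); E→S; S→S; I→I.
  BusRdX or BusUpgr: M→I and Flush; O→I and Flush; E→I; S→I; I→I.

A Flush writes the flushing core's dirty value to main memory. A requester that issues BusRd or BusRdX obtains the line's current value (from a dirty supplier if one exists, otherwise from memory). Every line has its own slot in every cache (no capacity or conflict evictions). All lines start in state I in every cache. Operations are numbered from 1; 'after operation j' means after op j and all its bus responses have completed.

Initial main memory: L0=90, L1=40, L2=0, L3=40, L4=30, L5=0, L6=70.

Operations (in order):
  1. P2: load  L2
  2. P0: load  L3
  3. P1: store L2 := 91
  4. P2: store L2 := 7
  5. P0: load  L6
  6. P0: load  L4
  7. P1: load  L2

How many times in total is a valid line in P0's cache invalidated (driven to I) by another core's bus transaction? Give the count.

invalidations = 0

1. P2: load  L2  bus=[BusRd]  L2: P0=I P1=I P2=E  mem[L2]=0
2. P0: load  L3  bus=[BusRd]  L3: P0=E P1=I P2=I  mem[L3]=40
3. P1: store L2 := 91  bus=[BusRdX]  L2: P0=I P1=M P2=I  mem[L2]=0
4. P2: store L2 := 7  bus=[BusRdX,Flush]  L2: P0=I P1=I P2=M  mem[L2]=91
5. P0: load  L6  bus=[BusRd]  L6: P0=E P1=I P2=I  mem[L6]=70
6. P0: load  L4  bus=[BusRd]  L4: P0=E P1=I P2=I  mem[L4]=30
7. P1: load  L2  bus=[BusRd]  L2: P0=I P1=S P2=O  mem[L2]=91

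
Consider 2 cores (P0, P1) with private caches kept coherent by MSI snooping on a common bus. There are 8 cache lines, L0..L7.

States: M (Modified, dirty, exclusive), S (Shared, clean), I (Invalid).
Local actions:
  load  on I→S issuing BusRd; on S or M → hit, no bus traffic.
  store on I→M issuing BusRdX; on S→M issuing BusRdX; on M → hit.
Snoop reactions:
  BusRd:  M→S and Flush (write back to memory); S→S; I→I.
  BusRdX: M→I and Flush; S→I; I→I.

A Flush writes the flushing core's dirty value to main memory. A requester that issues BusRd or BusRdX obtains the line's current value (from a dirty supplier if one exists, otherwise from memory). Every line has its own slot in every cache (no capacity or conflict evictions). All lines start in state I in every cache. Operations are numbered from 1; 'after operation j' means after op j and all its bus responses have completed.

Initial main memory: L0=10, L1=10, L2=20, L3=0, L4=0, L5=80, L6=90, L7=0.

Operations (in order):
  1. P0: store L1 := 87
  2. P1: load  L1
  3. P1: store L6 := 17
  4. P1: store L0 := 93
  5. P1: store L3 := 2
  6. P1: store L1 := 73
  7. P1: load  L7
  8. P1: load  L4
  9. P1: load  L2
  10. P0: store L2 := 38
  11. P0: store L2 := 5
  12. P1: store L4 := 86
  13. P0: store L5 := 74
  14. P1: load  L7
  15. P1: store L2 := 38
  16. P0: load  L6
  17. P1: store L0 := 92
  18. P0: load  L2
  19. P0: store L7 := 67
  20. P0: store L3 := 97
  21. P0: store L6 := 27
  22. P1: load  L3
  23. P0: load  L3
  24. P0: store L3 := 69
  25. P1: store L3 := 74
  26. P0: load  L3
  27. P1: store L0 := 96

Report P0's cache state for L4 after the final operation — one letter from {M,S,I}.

  op1 P0: store L1 := 87 → M/I on L1; bus BusRdX; mem=10
  op2 P1: load  L1 → S/S on L1; bus BusRd Flush; mem=87
  op3 P1: store L6 := 17 → I/M on L6; bus BusRdX; mem=90
  op4 P1: store L0 := 93 → I/M on L0; bus BusRdX; mem=10
  op5 P1: store L3 := 2 → I/M on L3; bus BusRdX; mem=0
  op6 P1: store L1 := 73 → I/M on L1; bus BusRdX; mem=87
  op7 P1: load  L7 → I/S on L7; bus BusRd; mem=0
  op8 P1: load  L4 → I/S on L4; bus BusRd; mem=0
  op9 P1: load  L2 → I/S on L2; bus BusRd; mem=20
  op10 P0: store L2 := 38 → M/I on L2; bus BusRdX; mem=20
  op11 P0: store L2 := 5 → M/I on L2; bus (none); mem=20
  op12 P1: store L4 := 86 → I/M on L4; bus BusRdX; mem=0
  op13 P0: store L5 := 74 → M/I on L5; bus BusRdX; mem=80
  op14 P1: load  L7 → I/S on L7; bus (none); mem=0
  op15 P1: store L2 := 38 → I/M on L2; bus BusRdX Flush; mem=5
  op16 P0: load  L6 → S/S on L6; bus BusRd Flush; mem=17
  op17 P1: store L0 := 92 → I/M on L0; bus (none); mem=10
  op18 P0: load  L2 → S/S on L2; bus BusRd Flush; mem=38
  op19 P0: store L7 := 67 → M/I on L7; bus BusRdX; mem=0
  op20 P0: store L3 := 97 → M/I on L3; bus BusRdX Flush; mem=2
  op21 P0: store L6 := 27 → M/I on L6; bus BusRdX; mem=17
  op22 P1: load  L3 → S/S on L3; bus BusRd Flush; mem=97
  op23 P0: load  L3 → S/S on L3; bus (none); mem=97
  op24 P0: store L3 := 69 → M/I on L3; bus BusRdX; mem=97
  op25 P1: store L3 := 74 → I/M on L3; bus BusRdX Flush; mem=69
  op26 P0: load  L3 → S/S on L3; bus BusRd Flush; mem=74
  op27 P1: store L0 := 96 → I/M on L0; bus (none); mem=10

state = I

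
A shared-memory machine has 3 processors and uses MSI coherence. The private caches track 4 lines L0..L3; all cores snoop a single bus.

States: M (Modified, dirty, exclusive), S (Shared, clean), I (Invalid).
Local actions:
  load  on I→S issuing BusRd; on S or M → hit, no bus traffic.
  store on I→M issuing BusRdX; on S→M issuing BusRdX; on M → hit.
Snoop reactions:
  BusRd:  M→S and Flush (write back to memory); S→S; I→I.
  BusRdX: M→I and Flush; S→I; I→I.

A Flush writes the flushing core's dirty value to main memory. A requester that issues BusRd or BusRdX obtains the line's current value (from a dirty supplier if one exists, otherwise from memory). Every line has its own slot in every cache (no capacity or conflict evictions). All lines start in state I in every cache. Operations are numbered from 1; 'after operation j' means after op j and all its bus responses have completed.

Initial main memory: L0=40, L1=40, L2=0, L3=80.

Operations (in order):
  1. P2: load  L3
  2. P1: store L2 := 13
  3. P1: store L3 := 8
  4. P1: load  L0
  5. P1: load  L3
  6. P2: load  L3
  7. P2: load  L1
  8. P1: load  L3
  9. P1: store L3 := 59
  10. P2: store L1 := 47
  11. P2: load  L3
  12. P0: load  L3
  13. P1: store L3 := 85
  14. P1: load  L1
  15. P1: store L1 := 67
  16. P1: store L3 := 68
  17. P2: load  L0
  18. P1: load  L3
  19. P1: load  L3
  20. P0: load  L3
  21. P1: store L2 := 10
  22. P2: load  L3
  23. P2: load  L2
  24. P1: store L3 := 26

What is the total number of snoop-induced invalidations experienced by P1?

invalidations = 0

1. P2: load  L3  bus=[BusRd]  L3: P0=I P1=I P2=S  mem[L3]=80
2. P1: store L2 := 13  bus=[BusRdX]  L2: P0=I P1=M P2=I  mem[L2]=0
3. P1: store L3 := 8  bus=[BusRdX]  L3: P0=I P1=M P2=I  mem[L3]=80
4. P1: load  L0  bus=[BusRd]  L0: P0=I P1=S P2=I  mem[L0]=40
5. P1: load  L3  bus=[-]  L3: P0=I P1=M P2=I  mem[L3]=80
6. P2: load  L3  bus=[BusRd,Flush]  L3: P0=I P1=S P2=S  mem[L3]=8
7. P2: load  L1  bus=[BusRd]  L1: P0=I P1=I P2=S  mem[L1]=40
8. P1: load  L3  bus=[-]  L3: P0=I P1=S P2=S  mem[L3]=8
9. P1: store L3 := 59  bus=[BusRdX]  L3: P0=I P1=M P2=I  mem[L3]=8
10. P2: store L1 := 47  bus=[BusRdX]  L1: P0=I P1=I P2=M  mem[L1]=40
11. P2: load  L3  bus=[BusRd,Flush]  L3: P0=I P1=S P2=S  mem[L3]=59
12. P0: load  L3  bus=[BusRd]  L3: P0=S P1=S P2=S  mem[L3]=59
13. P1: store L3 := 85  bus=[BusRdX]  L3: P0=I P1=M P2=I  mem[L3]=59
14. P1: load  L1  bus=[BusRd,Flush]  L1: P0=I P1=S P2=S  mem[L1]=47
15. P1: store L1 := 67  bus=[BusRdX]  L1: P0=I P1=M P2=I  mem[L1]=47
16. P1: store L3 := 68  bus=[-]  L3: P0=I P1=M P2=I  mem[L3]=59
17. P2: load  L0  bus=[BusRd]  L0: P0=I P1=S P2=S  mem[L0]=40
18. P1: load  L3  bus=[-]  L3: P0=I P1=M P2=I  mem[L3]=59
19. P1: load  L3  bus=[-]  L3: P0=I P1=M P2=I  mem[L3]=59
20. P0: load  L3  bus=[BusRd,Flush]  L3: P0=S P1=S P2=I  mem[L3]=68
21. P1: store L2 := 10  bus=[-]  L2: P0=I P1=M P2=I  mem[L2]=0
22. P2: load  L3  bus=[BusRd]  L3: P0=S P1=S P2=S  mem[L3]=68
23. P2: load  L2  bus=[BusRd,Flush]  L2: P0=I P1=S P2=S  mem[L2]=10
24. P1: store L3 := 26  bus=[BusRdX]  L3: P0=I P1=M P2=I  mem[L3]=68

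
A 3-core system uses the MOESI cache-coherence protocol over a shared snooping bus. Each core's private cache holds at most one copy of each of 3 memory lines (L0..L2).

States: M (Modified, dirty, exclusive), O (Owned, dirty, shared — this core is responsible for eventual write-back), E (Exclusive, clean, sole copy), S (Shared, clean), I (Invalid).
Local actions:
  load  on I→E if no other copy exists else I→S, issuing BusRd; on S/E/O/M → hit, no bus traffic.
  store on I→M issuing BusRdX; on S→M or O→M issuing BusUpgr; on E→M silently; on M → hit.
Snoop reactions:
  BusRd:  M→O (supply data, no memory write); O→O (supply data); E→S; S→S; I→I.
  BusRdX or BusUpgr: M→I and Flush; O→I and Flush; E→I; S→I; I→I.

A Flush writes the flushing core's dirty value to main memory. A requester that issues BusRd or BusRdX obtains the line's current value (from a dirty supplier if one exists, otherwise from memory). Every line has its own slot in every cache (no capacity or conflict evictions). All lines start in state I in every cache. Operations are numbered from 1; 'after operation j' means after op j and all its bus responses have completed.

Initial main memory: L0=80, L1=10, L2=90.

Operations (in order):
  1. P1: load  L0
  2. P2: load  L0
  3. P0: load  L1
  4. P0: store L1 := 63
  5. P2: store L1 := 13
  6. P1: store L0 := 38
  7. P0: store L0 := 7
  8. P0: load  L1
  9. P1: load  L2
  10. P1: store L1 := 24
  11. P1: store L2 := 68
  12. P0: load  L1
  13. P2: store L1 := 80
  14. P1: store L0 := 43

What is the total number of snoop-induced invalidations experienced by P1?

  op1 P1: load  L0 → I/E/I on L0; bus BusRd; mem=80
  op2 P2: load  L0 → I/S/S on L0; bus BusRd; mem=80
  op3 P0: load  L1 → E/I/I on L1; bus BusRd; mem=10
  op4 P0: store L1 := 63 → M/I/I on L1; bus (none); mem=10
  op5 P2: store L1 := 13 → I/I/M on L1; bus BusRdX Flush; mem=63
  op6 P1: store L0 := 38 → I/M/I on L0; bus BusUpgr; mem=80
  op7 P0: store L0 := 7 → M/I/I on L0; bus BusRdX Flush; mem=38
  op8 P0: load  L1 → S/I/O on L1; bus BusRd; mem=63
  op9 P1: load  L2 → I/E/I on L2; bus BusRd; mem=90
  op10 P1: store L1 := 24 → I/M/I on L1; bus BusRdX Flush; mem=13
  op11 P1: store L2 := 68 → I/M/I on L2; bus (none); mem=90
  op12 P0: load  L1 → S/O/I on L1; bus BusRd; mem=13
  op13 P2: store L1 := 80 → I/I/M on L1; bus BusRdX Flush; mem=24
  op14 P1: store L0 := 43 → I/M/I on L0; bus BusRdX Flush; mem=7

invalidations = 2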